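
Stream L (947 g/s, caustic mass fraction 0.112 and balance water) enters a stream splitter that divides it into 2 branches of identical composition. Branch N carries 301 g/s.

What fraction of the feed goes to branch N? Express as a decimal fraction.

0.318

Fraction to N = 301/947 = 0.3178.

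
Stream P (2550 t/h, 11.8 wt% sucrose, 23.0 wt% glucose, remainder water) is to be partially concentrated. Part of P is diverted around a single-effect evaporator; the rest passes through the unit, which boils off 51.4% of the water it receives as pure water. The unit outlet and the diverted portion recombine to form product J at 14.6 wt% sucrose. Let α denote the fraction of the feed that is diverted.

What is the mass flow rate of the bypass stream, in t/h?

1091 t/h

All 2550×0.118 = 300.9 t/h of sucrose reaches J, so J = 300.9/0.146 = 2061 t/h and vapour = 489.04 t/h.
The evaporator receives (1−α)·2550 of feed at 0.652 water and removes 0.514 of that water:
0.514×0.652×(1−α)×2550 = 489.04
(1−α) = 489.04/854.58 = 0.5723;  α = 0.4277.
Bypass flow = 0.4277×2550 = 1090.7 t/h.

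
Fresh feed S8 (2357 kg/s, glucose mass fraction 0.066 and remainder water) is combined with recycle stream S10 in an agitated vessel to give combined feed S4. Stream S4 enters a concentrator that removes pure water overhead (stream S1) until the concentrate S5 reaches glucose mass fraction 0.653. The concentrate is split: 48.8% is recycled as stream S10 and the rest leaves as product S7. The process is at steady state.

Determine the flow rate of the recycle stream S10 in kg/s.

227.1 kg/s

Overall glucose balance (none leaves overhead): glucose in fresh feed = glucose in product, i.e. 2357×0.066 = (1−0.488)·S5·0.653.
S5 = 155.56/(0.653×0.512) = 465.29 kg/s.
Recycle S10 = 0.488×465.29 = 227.06 kg/s.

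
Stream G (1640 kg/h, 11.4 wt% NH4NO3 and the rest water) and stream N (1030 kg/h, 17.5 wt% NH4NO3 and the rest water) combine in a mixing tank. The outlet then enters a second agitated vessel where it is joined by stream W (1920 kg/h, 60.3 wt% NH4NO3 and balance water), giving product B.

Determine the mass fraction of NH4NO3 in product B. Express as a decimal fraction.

Overall, product flow = 4590 kg/h.
NH4NO3 in = 1640×0.114 + 1030×0.175 + 1920×0.603 = 1525 kg/h.
NH4NO3 fraction in B = 0.332.

0.332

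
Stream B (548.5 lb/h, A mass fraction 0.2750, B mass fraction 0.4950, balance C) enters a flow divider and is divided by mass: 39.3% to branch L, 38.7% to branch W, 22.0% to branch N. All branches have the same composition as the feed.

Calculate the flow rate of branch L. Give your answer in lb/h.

Branch L flow = 0.393×548.5 = 215.56 lb/h.

215.6 lb/h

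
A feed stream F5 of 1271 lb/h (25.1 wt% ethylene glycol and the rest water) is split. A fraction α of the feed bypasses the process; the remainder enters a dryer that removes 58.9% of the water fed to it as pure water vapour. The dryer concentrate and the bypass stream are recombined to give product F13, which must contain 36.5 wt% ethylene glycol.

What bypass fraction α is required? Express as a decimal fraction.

0.292

All 1271×0.251 = 319.02 lb/h of ethylene glycol reaches F13, so F13 = 319.02/0.365 = 874.03 lb/h and vapour = 396.97 lb/h.
The evaporator receives (1−α)·1271 of feed at 0.749 water and removes 0.589 of that water:
0.589×0.749×(1−α)×1271 = 396.97
(1−α) = 396.97/560.72 = 0.7080;  α = 0.2920.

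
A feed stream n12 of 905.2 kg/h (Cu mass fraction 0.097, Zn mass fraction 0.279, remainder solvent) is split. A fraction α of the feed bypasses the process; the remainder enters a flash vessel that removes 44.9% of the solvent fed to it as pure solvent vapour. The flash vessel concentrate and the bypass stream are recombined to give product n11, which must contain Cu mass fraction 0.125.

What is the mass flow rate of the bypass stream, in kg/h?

181.5 kg/h

All 905.2×0.097 = 87.804 kg/h of Cu reaches n11, so n11 = 87.804/0.125 = 702.44 kg/h and vapour = 202.76 kg/h.
The evaporator receives (1−α)·905.2 of feed at 0.624 solvent and removes 0.449 of that solvent:
0.449×0.624×(1−α)×905.2 = 202.76
(1−α) = 202.76/253.62 = 0.7995;  α = 0.2005.
Bypass flow = 0.2005×905.2 = 181.49 kg/h.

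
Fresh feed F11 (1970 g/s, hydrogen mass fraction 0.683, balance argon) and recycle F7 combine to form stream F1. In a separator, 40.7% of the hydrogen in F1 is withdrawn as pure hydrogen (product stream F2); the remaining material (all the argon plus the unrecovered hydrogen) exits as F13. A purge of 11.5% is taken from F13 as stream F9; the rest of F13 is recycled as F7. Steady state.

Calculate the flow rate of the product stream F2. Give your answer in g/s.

hydrogen in F1: m_A = 1970×0.683 + (1−0.115)·(1−0.407)·m_A, so m_A = 1345.5/0.4752 = 2831.5 g/s.
Product F2 = 0.407×2831.5 = 1152.4 g/s.

1152 g/s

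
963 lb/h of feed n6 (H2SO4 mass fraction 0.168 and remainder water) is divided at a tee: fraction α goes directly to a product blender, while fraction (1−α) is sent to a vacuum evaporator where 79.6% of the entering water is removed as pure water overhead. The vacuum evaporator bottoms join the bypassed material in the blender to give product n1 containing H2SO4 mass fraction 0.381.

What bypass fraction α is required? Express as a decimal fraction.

0.156

All 963×0.168 = 161.78 lb/h of H2SO4 reaches n1, so n1 = 161.78/0.381 = 424.63 lb/h and vapour = 538.37 lb/h.
The evaporator receives (1−α)·963 of feed at 0.832 water and removes 0.796 of that water:
0.796×0.832×(1−α)×963 = 538.37
(1−α) = 538.37/637.77 = 0.8441;  α = 0.1559.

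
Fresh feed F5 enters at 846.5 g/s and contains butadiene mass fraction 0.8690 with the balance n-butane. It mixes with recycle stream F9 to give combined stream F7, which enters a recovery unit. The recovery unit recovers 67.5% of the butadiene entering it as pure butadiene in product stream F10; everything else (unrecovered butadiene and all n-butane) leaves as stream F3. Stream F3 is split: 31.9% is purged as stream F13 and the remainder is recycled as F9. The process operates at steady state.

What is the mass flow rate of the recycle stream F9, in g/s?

n-butane enters only via F5 and leaves only via the purge: 846.5×0.131 = 0.319×(n-butane in F3), and the recovery unit passes all n-butane, so n-butane in F7 = n-butane in F3 = 347.62 g/s.
butadiene in F7: m_A = 846.5×0.869 + (1−0.319)·(1−0.675)·m_A, so m_A = 735.61/0.7787 = 944.69 g/s.
F3 = (1−0.675)×944.69 + 347.62 = 654.65 g/s.
Recycle F9 = (1−0.319)×654.65 = 445.81 g/s.

445.8 g/s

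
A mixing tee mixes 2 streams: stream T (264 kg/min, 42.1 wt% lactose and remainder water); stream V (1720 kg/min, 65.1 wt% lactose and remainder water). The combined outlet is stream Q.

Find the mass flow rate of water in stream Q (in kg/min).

water out = water in = 264×0.579 + 1720×0.349 = 753.14 kg/min.

753.1 kg/min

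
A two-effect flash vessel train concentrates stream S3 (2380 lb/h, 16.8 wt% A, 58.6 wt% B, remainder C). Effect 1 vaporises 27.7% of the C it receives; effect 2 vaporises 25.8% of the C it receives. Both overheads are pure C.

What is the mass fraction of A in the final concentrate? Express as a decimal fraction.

C in feed = 2380×0.246 = 585.48 lb/h.
After stage 1: C left = (1−0.277)×585.48 = 423.3; stream total = 2217.8 lb/h.
After stage 2: C left = (1−0.258)×423.3 = 314.09; final concentrate = 2108.6 lb/h.
A fraction = 399.84/2108.6 = 0.190.

0.190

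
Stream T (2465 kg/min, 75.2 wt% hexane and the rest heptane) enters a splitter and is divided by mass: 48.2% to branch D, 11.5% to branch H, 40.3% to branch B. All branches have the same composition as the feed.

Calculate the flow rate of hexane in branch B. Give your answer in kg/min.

747 kg/min

Branch B total = 0.403×2465 = 993.4 kg/min.
hexane in B = 0.752×993.4 = 747.03 kg/min.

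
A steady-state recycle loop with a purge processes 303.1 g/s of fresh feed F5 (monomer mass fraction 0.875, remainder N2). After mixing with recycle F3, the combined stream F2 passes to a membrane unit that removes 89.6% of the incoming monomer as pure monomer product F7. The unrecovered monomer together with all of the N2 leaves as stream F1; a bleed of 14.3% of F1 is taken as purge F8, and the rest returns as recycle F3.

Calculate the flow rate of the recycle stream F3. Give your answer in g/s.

N2 enters only via F5 and leaves only via the purge: 303.1×0.125 = 0.143×(N2 in F1), and the membrane unit passes all N2, so N2 in F2 = N2 in F1 = 264.95 g/s.
monomer in F2: m_A = 303.1×0.875 + (1−0.143)·(1−0.896)·m_A, so m_A = 265.21/0.9109 = 291.16 g/s.
F1 = (1−0.896)×291.16 + 264.95 = 295.23 g/s.
Recycle F3 = (1−0.143)×295.23 = 253.01 g/s.

253 g/s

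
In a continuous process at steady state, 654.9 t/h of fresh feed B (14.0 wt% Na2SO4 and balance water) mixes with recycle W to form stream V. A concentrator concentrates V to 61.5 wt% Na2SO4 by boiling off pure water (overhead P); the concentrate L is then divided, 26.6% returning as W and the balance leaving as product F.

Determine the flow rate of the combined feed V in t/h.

Overall Na2SO4 balance (none leaves overhead): Na2SO4 in fresh feed = Na2SO4 in product, i.e. 654.9×0.140 = (1−0.266)·L·0.615.
L = 91.686/(0.615×0.734) = 203.11 t/h.
Recycle W = 0.266×203.11 = 54.027 t/h.
Combined feed V = 654.9 + 54.027 = 708.93 t/h.

708.9 t/h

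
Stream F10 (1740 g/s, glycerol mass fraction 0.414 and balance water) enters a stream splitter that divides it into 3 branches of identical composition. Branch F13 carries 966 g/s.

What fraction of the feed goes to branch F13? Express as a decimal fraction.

0.555

Fraction to F13 = 966/1740 = 0.5552.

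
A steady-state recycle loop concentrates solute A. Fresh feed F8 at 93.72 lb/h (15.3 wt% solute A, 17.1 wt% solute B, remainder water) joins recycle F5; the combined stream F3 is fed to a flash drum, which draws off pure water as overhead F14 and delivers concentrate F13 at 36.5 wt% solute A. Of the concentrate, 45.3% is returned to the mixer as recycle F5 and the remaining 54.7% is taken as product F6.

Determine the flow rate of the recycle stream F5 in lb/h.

Overall solute A balance (none leaves overhead): solute A in fresh feed = solute A in product, i.e. 93.72×0.153 = (1−0.453)·F13·0.365.
F13 = 14.339/(0.365×0.547) = 71.82 lb/h.
Recycle F5 = 0.453×71.82 = 32.534 lb/h.

32.53 lb/h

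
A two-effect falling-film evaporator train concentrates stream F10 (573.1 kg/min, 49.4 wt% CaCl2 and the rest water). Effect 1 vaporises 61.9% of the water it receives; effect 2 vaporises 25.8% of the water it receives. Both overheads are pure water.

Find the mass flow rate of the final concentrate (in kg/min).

365.1 kg/min

water in feed = 573.1×0.506 = 289.99 kg/min.
After stage 1: water left = (1−0.619)×289.99 = 110.49; stream total = 393.6 kg/min.
After stage 2: water left = (1−0.258)×110.49 = 81.98; final concentrate = 365.09 kg/min.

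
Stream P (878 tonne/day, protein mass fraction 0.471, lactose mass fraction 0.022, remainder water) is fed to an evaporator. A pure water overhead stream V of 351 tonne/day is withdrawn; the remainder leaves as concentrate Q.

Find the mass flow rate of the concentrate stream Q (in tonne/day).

527 tonne/day

Concentrate = 878 − 351 = 527 tonne/day.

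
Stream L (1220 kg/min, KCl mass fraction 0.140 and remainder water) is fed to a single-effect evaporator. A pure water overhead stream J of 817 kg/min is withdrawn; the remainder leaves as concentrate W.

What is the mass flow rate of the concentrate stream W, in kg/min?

Concentrate = 1220 − 817 = 403 kg/min.

403 kg/min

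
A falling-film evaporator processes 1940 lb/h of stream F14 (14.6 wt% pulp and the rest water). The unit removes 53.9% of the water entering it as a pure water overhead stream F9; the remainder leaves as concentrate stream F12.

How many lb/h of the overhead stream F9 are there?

water entering = 1940×0.854 = 1656.8 lb/h; overhead removed = 0.539×1656.8 = 892.99 lb/h.

893 lb/h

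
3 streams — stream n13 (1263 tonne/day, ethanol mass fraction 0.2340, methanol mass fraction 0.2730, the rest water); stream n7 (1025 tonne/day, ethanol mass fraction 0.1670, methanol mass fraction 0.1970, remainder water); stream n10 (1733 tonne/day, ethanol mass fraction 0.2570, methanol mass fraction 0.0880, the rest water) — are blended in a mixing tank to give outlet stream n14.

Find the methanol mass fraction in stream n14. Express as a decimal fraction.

0.1739

Total flow out = 1263 + 1025 + 1733 = 4021 tonne/day.
methanol in = 1263×0.273 + 1025×0.197 + 1733×0.088 = 699.23 tonne/day.
methanol mass fraction in n14 = 699.23/4021 = 0.1739.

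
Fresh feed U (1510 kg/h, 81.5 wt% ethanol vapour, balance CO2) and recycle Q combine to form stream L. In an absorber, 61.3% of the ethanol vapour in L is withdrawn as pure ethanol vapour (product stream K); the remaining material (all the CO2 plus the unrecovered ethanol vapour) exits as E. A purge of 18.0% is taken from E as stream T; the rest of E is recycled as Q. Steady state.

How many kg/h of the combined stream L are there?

3355 kg/h

CO2 enters only via U and leaves only via the purge: 1510×0.185 = 0.180×(CO2 in E), and the absorber passes all CO2, so CO2 in L = CO2 in E = 1551.9 kg/h.
ethanol vapour in L: m_A = 1510×0.815 + (1−0.180)·(1−0.613)·m_A, so m_A = 1230.6/0.6827 = 1802.7 kg/h.
L = 1802.7 + 1551.9 = 3354.7 kg/h.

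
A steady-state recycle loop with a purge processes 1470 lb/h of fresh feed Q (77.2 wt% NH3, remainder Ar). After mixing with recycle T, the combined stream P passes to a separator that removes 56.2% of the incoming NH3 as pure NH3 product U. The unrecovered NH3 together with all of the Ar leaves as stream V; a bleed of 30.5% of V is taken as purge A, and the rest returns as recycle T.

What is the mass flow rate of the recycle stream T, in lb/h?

1260 lb/h

Ar enters only via Q and leaves only via the purge: 1470×0.228 = 0.305×(Ar in V), and the separator passes all Ar, so Ar in P = Ar in V = 1098.9 lb/h.
NH3 in P: m_A = 1470×0.772 + (1−0.305)·(1−0.562)·m_A, so m_A = 1134.8/0.6956 = 1631.5 lb/h.
V = (1−0.562)×1631.5 + 1098.9 = 1813.5 lb/h.
Recycle T = (1−0.305)×1813.5 = 1260.4 lb/h.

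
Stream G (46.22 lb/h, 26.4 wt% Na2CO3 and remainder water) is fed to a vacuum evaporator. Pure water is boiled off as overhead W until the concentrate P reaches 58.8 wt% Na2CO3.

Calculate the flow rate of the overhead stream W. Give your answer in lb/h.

Na2CO3 is conserved: 46.22×0.264 = 12.202 lb/h all reports to the concentrate.
Concentrate = 12.202/(target fraction) = 20.752 lb/h.
Overhead = 46.22 − 20.752 = 25.468 lb/h.

25.47 lb/h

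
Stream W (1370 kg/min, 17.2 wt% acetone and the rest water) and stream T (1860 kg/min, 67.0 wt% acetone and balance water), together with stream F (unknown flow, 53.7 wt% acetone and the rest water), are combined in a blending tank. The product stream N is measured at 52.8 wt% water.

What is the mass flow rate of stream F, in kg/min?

Let F be the unknown flow. Total out = 3230 + F.
water balance: 1748.2 + 0.463·F = 0.528·(3230 + F)
(0.463 − 0.528)·F = 0.528×3230 − 1748.2 = -42.72
F = -42.72 / -0.065 = 657.23 kg/min

657.2 kg/min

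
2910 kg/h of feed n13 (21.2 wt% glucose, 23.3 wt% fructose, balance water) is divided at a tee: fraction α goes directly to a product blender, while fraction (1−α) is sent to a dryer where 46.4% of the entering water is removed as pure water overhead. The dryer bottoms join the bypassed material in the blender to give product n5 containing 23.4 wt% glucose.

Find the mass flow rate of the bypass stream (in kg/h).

1848 kg/h

All 2910×0.212 = 616.92 kg/h of glucose reaches n5, so n5 = 616.92/0.234 = 2636.4 kg/h and vapour = 273.59 kg/h.
The evaporator receives (1−α)·2910 of feed at 0.555 water and removes 0.464 of that water:
0.464×0.555×(1−α)×2910 = 273.59
(1−α) = 273.59/749.38 = 0.3651;  α = 0.6349.
Bypass flow = 0.6349×2910 = 1847.6 kg/h.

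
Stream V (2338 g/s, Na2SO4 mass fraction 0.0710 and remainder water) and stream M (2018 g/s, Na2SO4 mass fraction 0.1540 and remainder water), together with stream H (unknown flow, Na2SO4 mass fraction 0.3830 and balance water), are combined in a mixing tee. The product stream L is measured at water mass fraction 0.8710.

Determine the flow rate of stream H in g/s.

Let H be the unknown flow. Total out = 4356 + H.
water balance: 3879.2 + 0.617·H = 0.871·(4356 + H)
(0.617 − 0.871)·H = 0.871×4356 − 3879.2 = -85.154
H = -85.154 / -0.254 = 335.25 g/s

335.3 g/s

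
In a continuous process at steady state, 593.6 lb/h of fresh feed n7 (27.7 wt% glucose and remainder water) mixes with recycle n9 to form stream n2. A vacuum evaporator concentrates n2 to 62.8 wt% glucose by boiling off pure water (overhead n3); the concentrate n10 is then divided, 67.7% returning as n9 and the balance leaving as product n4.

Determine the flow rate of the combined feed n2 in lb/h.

Overall glucose balance (none leaves overhead): glucose in fresh feed = glucose in product, i.e. 593.6×0.277 = (1−0.677)·n10·0.628.
n10 = 164.43/(0.628×0.323) = 810.61 lb/h.
Recycle n9 = 0.677×810.61 = 548.78 lb/h.
Combined feed n2 = 593.6 + 548.78 = 1142.4 lb/h.

1142 lb/h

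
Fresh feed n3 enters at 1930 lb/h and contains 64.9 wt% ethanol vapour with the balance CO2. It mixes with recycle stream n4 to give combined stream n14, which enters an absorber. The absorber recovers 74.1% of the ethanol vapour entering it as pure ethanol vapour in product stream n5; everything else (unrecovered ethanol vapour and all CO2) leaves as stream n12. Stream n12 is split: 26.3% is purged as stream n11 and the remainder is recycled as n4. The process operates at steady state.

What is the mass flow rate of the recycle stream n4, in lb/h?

CO2 enters only via n3 and leaves only via the purge: 1930×0.351 = 0.263×(CO2 in n12), and the absorber passes all CO2, so CO2 in n14 = CO2 in n12 = 2575.8 lb/h.
ethanol vapour in n14: m_A = 1930×0.649 + (1−0.263)·(1−0.741)·m_A, so m_A = 1252.6/0.8091 = 1548.1 lb/h.
n12 = (1−0.741)×1548.1 + 2575.8 = 2976.7 lb/h.
Recycle n4 = (1−0.263)×2976.7 = 2193.8 lb/h.

2194 lb/h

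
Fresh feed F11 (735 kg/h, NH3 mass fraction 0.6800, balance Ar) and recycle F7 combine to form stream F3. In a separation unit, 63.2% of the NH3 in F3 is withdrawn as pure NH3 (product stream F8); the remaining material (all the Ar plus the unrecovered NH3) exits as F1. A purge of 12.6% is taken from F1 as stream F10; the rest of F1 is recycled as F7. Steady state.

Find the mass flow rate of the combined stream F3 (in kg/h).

Ar enters only via F11 and leaves only via the purge: 735×0.320 = 0.126×(Ar in F1), and the separation unit passes all Ar, so Ar in F3 = Ar in F1 = 1866.7 kg/h.
NH3 in F3: m_A = 735×0.680 + (1−0.126)·(1−0.632)·m_A, so m_A = 499.8/0.6784 = 736.77 kg/h.
F3 = 736.77 + 1866.7 = 2603.4 kg/h.

2603 kg/h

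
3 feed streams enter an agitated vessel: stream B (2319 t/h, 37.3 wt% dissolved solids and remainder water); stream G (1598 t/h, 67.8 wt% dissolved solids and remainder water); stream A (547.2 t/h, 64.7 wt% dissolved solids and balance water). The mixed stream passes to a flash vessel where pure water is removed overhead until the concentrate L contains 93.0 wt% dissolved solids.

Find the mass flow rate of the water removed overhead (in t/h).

1988 t/h

dissolved solids entering = 2319×0.373 + 1598×0.678 + 547.2×0.647 = 2302.5 t/h.
All dissolved solids reports to L, so L = 2302.5/0.930 = 2475.8 t/h.
Total feed = 4464.2 t/h; overhead = 4464.2 − 2475.8 = 1988.4 t/h.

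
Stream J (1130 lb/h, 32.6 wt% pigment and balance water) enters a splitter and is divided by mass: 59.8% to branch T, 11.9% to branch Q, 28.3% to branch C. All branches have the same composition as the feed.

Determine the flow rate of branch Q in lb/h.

Branch Q flow = 0.119×1130 = 134.47 lb/h.

134.5 lb/h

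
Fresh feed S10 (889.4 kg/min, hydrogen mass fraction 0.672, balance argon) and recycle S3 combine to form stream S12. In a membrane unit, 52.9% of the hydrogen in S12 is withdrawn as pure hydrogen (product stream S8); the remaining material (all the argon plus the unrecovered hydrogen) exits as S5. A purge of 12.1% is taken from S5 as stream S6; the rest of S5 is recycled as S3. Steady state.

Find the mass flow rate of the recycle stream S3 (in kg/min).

2541 kg/min

argon enters only via S10 and leaves only via the purge: 889.4×0.328 = 0.121×(argon in S5), and the membrane unit passes all argon, so argon in S12 = argon in S5 = 2410.9 kg/min.
hydrogen in S12: m_A = 889.4×0.672 + (1−0.121)·(1−0.529)·m_A, so m_A = 597.68/0.5860 = 1019.9 kg/min.
S5 = (1−0.529)×1019.9 + 2410.9 = 2891.3 kg/min.
Recycle S3 = (1−0.121)×2891.3 = 2541.5 kg/min.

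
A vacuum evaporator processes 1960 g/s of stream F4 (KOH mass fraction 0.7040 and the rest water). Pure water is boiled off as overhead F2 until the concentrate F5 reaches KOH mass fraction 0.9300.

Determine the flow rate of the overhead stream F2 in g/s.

KOH is conserved: 1960×0.704 = 1379.8 g/s all reports to the concentrate.
Concentrate = 1379.8/(target fraction) = 1483.7 g/s.
Overhead = 1960 − 1483.7 = 476.3 g/s.

476.3 g/s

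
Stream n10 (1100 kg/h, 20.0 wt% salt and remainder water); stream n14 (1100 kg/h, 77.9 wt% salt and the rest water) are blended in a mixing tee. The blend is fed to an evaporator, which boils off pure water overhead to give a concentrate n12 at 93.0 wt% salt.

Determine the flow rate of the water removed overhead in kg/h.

salt entering = 1100×0.200 + 1100×0.779 = 1076.9 kg/h.
All salt reports to n12, so n12 = 1076.9/0.930 = 1158 kg/h.
Total feed = 2200 kg/h; overhead = 2200 − 1158 = 1042 kg/h.

1042 kg/h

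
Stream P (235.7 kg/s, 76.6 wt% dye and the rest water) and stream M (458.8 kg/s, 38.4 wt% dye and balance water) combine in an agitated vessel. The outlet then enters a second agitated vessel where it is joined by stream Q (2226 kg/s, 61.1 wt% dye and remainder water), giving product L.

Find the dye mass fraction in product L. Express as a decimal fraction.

0.5878

Overall, product flow = 2920.5 kg/s.
dye in = 235.7×0.766 + 458.8×0.384 + 2226×0.611 = 1716.8 kg/s.
dye fraction in L = 0.5878.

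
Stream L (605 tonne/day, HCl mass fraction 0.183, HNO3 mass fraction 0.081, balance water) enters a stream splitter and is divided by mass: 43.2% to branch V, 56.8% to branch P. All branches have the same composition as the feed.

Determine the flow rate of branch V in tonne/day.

Branch V flow = 0.432×605 = 261.36 tonne/day.

261.4 tonne/day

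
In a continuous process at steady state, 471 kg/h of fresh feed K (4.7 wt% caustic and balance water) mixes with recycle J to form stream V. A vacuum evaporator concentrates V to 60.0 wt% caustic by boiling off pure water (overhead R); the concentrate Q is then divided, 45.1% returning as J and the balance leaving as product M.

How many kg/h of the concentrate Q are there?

Overall caustic balance (none leaves overhead): caustic in fresh feed = caustic in product, i.e. 471×0.047 = (1−0.451)·Q·0.600.
Q = 22.137/(0.600×0.549) = 67.204 kg/h.

67.2 kg/h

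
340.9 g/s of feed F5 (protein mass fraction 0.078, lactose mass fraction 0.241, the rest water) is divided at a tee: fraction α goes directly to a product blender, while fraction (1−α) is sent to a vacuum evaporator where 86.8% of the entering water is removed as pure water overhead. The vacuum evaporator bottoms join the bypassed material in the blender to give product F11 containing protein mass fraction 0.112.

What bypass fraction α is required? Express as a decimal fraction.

All 340.9×0.078 = 26.59 g/s of protein reaches F11, so F11 = 26.59/0.112 = 237.41 g/s and vapour = 103.49 g/s.
The evaporator receives (1−α)·340.9 of feed at 0.681 water and removes 0.868 of that water:
0.868×0.681×(1−α)×340.9 = 103.49
(1−α) = 103.49/201.51 = 0.5136;  α = 0.4864.

0.486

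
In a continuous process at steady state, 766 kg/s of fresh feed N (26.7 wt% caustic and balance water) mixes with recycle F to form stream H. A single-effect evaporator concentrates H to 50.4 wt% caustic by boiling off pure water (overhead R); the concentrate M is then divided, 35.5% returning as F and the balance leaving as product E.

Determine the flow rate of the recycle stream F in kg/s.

223.3 kg/s

Overall caustic balance (none leaves overhead): caustic in fresh feed = caustic in product, i.e. 766×0.267 = (1−0.355)·M·0.504.
M = 204.52/(0.504×0.645) = 629.14 kg/s.
Recycle F = 0.355×629.14 = 223.35 kg/s.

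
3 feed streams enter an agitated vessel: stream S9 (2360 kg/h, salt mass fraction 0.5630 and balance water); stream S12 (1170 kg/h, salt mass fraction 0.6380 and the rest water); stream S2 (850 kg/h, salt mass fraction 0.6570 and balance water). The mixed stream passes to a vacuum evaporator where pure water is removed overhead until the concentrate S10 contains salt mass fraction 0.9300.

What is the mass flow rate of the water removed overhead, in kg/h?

salt entering = 2360×0.563 + 1170×0.638 + 850×0.657 = 2633.6 kg/h.
All salt reports to S10, so S10 = 2633.6/0.930 = 2831.8 kg/h.
Total feed = 4380 kg/h; overhead = 4380 − 2831.8 = 1548.2 kg/h.

1548 kg/h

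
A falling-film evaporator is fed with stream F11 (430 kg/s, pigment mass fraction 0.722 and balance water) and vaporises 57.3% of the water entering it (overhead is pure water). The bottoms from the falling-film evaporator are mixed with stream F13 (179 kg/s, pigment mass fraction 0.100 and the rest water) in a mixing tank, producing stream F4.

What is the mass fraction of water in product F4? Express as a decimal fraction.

0.392

Vapour removed = 0.573×0.278×430 = 68.496 kg/s; concentrate = 361.5 kg/s.
water reaching the mixer = 51.044 (from concentrate) + 179×0.900 = 212.14 kg/s.
Product flow = 361.5 + 179 = 540.5 kg/s; water fraction = 0.392.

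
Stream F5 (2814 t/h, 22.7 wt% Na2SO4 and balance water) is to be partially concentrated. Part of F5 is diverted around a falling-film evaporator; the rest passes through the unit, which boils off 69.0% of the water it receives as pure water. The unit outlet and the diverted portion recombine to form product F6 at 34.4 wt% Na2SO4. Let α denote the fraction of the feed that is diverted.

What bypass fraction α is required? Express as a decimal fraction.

0.362

All 2814×0.227 = 638.78 t/h of Na2SO4 reaches F6, so F6 = 638.78/0.344 = 1856.9 t/h and vapour = 957.09 t/h.
The evaporator receives (1−α)·2814 of feed at 0.773 water and removes 0.690 of that water:
0.690×0.773×(1−α)×2814 = 957.09
(1−α) = 957.09/1500.9 = 0.6377;  α = 0.3623.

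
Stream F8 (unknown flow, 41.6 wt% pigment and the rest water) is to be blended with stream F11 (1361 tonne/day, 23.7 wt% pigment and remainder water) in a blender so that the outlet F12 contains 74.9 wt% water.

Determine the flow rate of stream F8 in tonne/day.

Let F8 be the unknown flow. Total out = 1361 + F8.
water balance: 1038.4 + 0.584·F8 = 0.749·(1361 + F8)
(0.584 − 0.749)·F8 = 0.749×1361 − 1038.4 = -19.054
F8 = -19.054 / -0.165 = 115.48 tonne/day

115.5 tonne/day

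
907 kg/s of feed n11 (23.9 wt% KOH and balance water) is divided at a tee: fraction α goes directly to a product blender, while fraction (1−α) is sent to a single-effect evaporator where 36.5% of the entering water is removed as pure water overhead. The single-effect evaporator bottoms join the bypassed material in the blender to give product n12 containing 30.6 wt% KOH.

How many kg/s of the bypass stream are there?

192 kg/s

All 907×0.239 = 216.77 kg/s of KOH reaches n12, so n12 = 216.77/0.306 = 708.41 kg/s and vapour = 198.59 kg/s.
The evaporator receives (1−α)·907 of feed at 0.761 water and removes 0.365 of that water:
0.365×0.761×(1−α)×907 = 198.59
(1−α) = 198.59/251.93 = 0.7883;  α = 0.2117.
Bypass flow = 0.2117×907 = 192.04 kg/s.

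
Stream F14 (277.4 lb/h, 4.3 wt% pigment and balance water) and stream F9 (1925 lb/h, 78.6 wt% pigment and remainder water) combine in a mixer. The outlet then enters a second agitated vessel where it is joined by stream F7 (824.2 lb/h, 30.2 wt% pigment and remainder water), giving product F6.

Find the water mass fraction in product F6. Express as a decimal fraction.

Overall, product flow = 3026.6 lb/h.
water in = 277.4×0.957 + 1925×0.214 + 824.2×0.698 = 1252.7 lb/h.
water fraction in F6 = 0.414.

0.414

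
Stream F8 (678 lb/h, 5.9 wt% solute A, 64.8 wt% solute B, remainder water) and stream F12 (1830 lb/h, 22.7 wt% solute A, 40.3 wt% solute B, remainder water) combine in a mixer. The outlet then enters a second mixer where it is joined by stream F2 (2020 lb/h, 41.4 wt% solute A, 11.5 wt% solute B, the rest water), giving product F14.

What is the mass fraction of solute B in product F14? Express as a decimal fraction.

0.311

Overall, product flow = 4528 lb/h.
solute B in = 678×0.648 + 1830×0.403 + 2020×0.115 = 1409.1 lb/h.
solute B fraction in F14 = 0.311.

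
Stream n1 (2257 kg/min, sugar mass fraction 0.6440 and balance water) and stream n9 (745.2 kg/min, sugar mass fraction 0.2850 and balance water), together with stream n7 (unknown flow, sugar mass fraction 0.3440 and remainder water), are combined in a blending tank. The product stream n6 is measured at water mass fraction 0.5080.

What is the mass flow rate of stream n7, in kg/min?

1276 kg/min

Let n7 be the unknown flow. Total out = 3002.2 + n7.
water balance: 1336.3 + 0.656·n7 = 0.508·(3002.2 + n7)
(0.656 − 0.508)·n7 = 0.508×3002.2 − 1336.3 = 188.81
n7 = 188.81 / 0.148 = 1275.7 kg/min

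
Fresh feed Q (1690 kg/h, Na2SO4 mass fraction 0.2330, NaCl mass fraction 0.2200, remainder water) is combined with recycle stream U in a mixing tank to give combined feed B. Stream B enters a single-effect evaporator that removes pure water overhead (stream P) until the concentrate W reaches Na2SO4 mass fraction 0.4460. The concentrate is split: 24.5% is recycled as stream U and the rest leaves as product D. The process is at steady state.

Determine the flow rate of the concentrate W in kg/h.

1169 kg/h

Overall Na2SO4 balance (none leaves overhead): Na2SO4 in fresh feed = Na2SO4 in product, i.e. 1690×0.233 = (1−0.245)·W·0.446.
W = 393.77/(0.446×0.755) = 1169.4 kg/h.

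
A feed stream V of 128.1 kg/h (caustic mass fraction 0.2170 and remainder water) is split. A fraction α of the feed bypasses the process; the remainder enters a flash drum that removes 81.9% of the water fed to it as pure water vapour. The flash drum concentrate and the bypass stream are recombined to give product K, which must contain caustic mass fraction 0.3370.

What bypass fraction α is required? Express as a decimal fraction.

0.445

All 128.1×0.217 = 27.798 kg/h of caustic reaches K, so K = 27.798/0.337 = 82.486 kg/h and vapour = 45.614 kg/h.
The evaporator receives (1−α)·128.1 of feed at 0.783 water and removes 0.819 of that water:
0.819×0.783×(1−α)×128.1 = 45.614
(1−α) = 45.614/82.148 = 0.5553;  α = 0.4447.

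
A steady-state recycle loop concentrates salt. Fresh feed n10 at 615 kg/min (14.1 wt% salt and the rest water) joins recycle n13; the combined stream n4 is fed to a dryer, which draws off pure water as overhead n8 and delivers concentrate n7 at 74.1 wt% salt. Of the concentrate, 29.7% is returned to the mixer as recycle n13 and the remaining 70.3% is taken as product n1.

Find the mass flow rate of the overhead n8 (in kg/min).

Overall salt balance (none leaves overhead): salt in fresh feed = salt in product, i.e. 615×0.141 = (1−0.297)·n7·0.741.
n7 = 86.715/(0.741×0.703) = 166.46 kg/min.
Recycle n13 = 0.297×166.46 = 49.44 kg/min.
Combined feed n4 = 615 + 49.44 = 664.44 kg/min.
Overhead n8 = n4 − n7 = 664.44 − 166.46 = 497.98 kg/min.

498 kg/min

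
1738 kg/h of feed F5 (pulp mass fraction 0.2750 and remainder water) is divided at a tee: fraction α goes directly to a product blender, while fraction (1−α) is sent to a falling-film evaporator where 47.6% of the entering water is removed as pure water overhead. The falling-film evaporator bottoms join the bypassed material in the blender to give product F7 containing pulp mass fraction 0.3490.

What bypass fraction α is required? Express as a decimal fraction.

0.386

All 1738×0.275 = 477.95 kg/h of pulp reaches F7, so F7 = 477.95/0.349 = 1369.5 kg/h and vapour = 368.52 kg/h.
The evaporator receives (1−α)·1738 of feed at 0.725 water and removes 0.476 of that water:
0.476×0.725×(1−α)×1738 = 368.52
(1−α) = 368.52/599.78 = 0.6144;  α = 0.3856.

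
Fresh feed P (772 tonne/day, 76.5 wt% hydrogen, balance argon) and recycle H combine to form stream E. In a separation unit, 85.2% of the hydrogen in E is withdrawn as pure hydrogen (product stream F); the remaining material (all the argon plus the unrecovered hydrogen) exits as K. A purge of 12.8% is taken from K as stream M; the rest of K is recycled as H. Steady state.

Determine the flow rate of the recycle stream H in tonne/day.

1323 tonne/day

argon enters only via P and leaves only via the purge: 772×0.235 = 0.128×(argon in K), and the separation unit passes all argon, so argon in E = argon in K = 1417.3 tonne/day.
hydrogen in E: m_A = 772×0.765 + (1−0.128)·(1−0.852)·m_A, so m_A = 590.58/0.8709 = 678.09 tonne/day.
K = (1−0.852)×678.09 + 1417.3 = 1517.7 tonne/day.
Recycle H = (1−0.128)×1517.7 = 1323.4 tonne/day.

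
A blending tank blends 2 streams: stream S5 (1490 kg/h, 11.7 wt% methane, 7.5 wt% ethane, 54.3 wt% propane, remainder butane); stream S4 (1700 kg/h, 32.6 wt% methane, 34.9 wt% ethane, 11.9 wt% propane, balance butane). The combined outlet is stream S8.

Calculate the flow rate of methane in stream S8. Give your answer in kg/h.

728.5 kg/h

methane out = methane in = 1490×0.117 + 1700×0.326 = 728.53 kg/h.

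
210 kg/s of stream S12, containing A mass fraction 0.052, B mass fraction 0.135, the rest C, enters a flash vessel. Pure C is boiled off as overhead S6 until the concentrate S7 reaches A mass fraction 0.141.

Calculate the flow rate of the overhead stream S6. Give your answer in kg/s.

132.6 kg/s

A is conserved: 210×0.052 = 10.92 kg/s all reports to the concentrate.
Concentrate = 10.92/(target fraction) = 77.447 kg/s.
Overhead = 210 − 77.447 = 132.55 kg/s.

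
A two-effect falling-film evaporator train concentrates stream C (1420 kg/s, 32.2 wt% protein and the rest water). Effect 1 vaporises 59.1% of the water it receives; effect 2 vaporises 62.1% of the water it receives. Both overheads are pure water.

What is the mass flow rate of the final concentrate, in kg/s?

water in feed = 1420×0.678 = 962.76 kg/s.
After stage 1: water left = (1−0.591)×962.76 = 393.77; stream total = 851.01 kg/s.
After stage 2: water left = (1−0.621)×393.77 = 149.24; final concentrate = 606.48 kg/s.

606.5 kg/s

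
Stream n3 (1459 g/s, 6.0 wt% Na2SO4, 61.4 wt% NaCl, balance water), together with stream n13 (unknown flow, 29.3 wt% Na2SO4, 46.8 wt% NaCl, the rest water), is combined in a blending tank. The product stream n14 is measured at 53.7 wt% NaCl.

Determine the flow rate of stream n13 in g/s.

1628 g/s

Let n13 be the unknown flow. Total out = 1459 + n13.
NaCl balance: 895.83 + 0.468·n13 = 0.537·(1459 + n13)
(0.468 − 0.537)·n13 = 0.537×1459 − 895.83 = -112.34
n13 = -112.34 / -0.069 = 1628.2 g/s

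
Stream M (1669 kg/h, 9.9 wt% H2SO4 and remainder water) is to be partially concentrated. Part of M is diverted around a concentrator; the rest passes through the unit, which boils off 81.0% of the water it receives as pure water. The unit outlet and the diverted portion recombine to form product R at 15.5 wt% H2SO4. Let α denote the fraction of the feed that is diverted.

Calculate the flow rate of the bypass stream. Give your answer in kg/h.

842.8 kg/h

All 1669×0.099 = 165.23 kg/h of H2SO4 reaches R, so R = 165.23/0.155 = 1066 kg/h and vapour = 602.99 kg/h.
The evaporator receives (1−α)·1669 of feed at 0.901 water and removes 0.810 of that water:
0.810×0.901×(1−α)×1669 = 602.99
(1−α) = 602.99/1218.1 = 0.4950;  α = 0.5050.
Bypass flow = 0.5050×1669 = 842.77 kg/h.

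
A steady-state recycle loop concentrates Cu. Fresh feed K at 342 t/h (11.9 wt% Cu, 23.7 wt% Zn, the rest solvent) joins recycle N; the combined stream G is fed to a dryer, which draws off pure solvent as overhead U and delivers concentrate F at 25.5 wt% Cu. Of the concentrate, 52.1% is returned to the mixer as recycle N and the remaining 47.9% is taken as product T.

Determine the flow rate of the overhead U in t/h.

Overall Cu balance (none leaves overhead): Cu in fresh feed = Cu in product, i.e. 342×0.119 = (1−0.521)·F·0.255.
F = 40.698/(0.255×0.479) = 333.19 t/h.
Recycle N = 0.521×333.19 = 173.59 t/h.
Combined feed G = 342 + 173.59 = 515.59 t/h.
Overhead U = G − F = 515.59 − 333.19 = 182.4 t/h.

182.4 t/h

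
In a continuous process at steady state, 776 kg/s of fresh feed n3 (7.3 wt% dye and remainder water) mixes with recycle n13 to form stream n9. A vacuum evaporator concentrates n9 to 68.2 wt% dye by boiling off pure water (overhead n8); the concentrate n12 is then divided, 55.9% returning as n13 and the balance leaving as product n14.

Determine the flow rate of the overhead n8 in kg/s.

Overall dye balance (none leaves overhead): dye in fresh feed = dye in product, i.e. 776×0.073 = (1−0.559)·n12·0.682.
n12 = 56.648/(0.682×0.441) = 188.35 kg/s.
Recycle n13 = 0.559×188.35 = 105.29 kg/s.
Combined feed n9 = 776 + 105.29 = 881.29 kg/s.
Overhead n8 = n9 − n12 = 881.29 − 188.35 = 692.94 kg/s.

692.9 kg/s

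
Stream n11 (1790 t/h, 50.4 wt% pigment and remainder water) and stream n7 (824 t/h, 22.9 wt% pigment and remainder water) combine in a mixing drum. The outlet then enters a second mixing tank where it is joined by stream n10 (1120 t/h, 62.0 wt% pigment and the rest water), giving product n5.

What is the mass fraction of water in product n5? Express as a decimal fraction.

Overall, product flow = 3734 t/h.
water in = 1790×0.496 + 824×0.771 + 1120×0.380 = 1948.7 t/h.
water fraction in n5 = 0.522.

0.522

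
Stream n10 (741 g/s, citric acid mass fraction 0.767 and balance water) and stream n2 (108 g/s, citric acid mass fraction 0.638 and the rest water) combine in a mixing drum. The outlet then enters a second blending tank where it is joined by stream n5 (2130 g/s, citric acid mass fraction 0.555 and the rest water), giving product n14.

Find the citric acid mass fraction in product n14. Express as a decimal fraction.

0.611

Overall, product flow = 2979 g/s.
citric acid in = 741×0.767 + 108×0.638 + 2130×0.555 = 1819.4 g/s.
citric acid fraction in n14 = 0.611.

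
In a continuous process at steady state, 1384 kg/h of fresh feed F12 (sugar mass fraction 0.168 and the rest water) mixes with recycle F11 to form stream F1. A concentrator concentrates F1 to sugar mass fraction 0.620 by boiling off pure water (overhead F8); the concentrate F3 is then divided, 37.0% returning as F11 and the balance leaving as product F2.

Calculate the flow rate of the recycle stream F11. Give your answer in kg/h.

220.2 kg/h

Overall sugar balance (none leaves overhead): sugar in fresh feed = sugar in product, i.e. 1384×0.168 = (1−0.370)·F3·0.620.
F3 = 232.51/(0.620×0.630) = 595.27 kg/h.
Recycle F11 = 0.370×595.27 = 220.25 kg/h.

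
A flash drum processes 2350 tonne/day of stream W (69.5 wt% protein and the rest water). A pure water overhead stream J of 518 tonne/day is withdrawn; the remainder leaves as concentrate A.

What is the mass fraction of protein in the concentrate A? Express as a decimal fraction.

protein is not removed: 2350×0.695 = 1633.2 tonne/day of protein enters A.
Concentrate = 2350 − 518 = 1832 tonne/day.
Mass fraction = 1633.2/1832 = 0.892.

0.892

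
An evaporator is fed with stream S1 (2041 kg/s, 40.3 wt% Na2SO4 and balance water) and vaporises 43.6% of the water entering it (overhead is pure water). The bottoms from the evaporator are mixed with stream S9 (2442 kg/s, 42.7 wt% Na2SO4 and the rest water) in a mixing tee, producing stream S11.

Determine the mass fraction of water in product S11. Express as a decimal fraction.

Vapour removed = 0.436×0.597×2041 = 531.26 kg/s; concentrate = 1509.7 kg/s.
water reaching the mixer = 687.22 (from concentrate) + 2442×0.573 = 2086.5 kg/s.
Product flow = 1509.7 + 2442 = 3951.7 kg/s; water fraction = 0.528.

0.528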